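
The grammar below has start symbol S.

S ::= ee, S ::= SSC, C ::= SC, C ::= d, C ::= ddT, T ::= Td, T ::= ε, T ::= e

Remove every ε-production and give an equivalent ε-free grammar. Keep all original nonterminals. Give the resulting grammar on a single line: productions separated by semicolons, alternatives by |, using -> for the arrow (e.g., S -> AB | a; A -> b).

Nullable set: {T}.
C -> ddT: T nullable, giving dd | ddT.
Drop T -> ε.
T -> Td: T nullable, giving Td | d.
Unchanged (no nullable symbols): S -> SSC; S -> ee; C -> SC; C -> d; T -> e.

S -> ee | SSC; C -> d | SC | dd | ddT; T -> d | e | Td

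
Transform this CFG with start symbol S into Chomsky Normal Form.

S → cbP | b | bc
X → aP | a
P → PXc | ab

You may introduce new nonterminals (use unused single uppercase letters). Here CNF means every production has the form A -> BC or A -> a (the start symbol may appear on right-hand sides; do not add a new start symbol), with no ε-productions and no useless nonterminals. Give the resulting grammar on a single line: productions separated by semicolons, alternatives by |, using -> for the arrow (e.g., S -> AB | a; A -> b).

S -> b | AE | CA; A -> c; B -> a; C -> b; D -> XA; E -> CP; P -> BC | PD; X -> a | BP

No ε-productions.
No unit productions to eliminate.
TERM: introduce B -> a, C -> b, A -> c and substitute in every rule of length ≥2.
BIN: P -> PXA becomes P -> PD, D -> XA; S -> ACP becomes S -> AE, E -> CP.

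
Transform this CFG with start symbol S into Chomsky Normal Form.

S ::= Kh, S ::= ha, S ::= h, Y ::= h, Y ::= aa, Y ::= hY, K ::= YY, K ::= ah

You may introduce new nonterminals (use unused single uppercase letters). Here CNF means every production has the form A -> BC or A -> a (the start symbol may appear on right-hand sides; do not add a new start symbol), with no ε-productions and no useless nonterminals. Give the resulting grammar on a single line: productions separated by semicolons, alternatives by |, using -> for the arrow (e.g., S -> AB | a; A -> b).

S -> h | BA | KB; A -> a; B -> h; K -> AB | YY; Y -> h | AA | BY

No ε-productions.
No unit productions to eliminate.
TERM: introduce A -> a, B -> h and substitute in every rule of length ≥2.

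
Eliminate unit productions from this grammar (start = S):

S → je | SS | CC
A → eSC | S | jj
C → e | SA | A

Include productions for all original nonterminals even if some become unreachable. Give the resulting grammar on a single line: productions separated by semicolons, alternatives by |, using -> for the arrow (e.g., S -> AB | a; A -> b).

Unit productions: A->S, C->A.
Unit pairs (A ⇒* B via units): (A,S), (C,A), (C,S).
S: inherits non-unit rules of {S} → CC | SS | je.
A: inherits non-unit rules of {A, S} → CC | SS | eSC | je | jj.
C: inherits non-unit rules of {A, C, S} → CC | SA | SS | e | eSC | je | jj.

S -> CC | SS | je; A -> CC | SS | je | jj | eSC; C -> e | CC | SA | SS | je | jj | eSC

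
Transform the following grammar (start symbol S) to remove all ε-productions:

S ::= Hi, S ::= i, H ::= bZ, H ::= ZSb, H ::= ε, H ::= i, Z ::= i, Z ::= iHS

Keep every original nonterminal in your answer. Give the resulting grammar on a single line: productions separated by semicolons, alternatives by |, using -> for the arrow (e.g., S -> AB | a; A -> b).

Nullable set: {H}.
S -> Hi: H nullable, giving Hi | i.
Drop H -> ε.
Z -> iHS: H nullable, giving iHS | iS.
Unchanged (no nullable symbols): S -> i; H -> ZSb; H -> bZ; H -> i; Z -> i.

S -> i | Hi; H -> i | bZ | ZSb; Z -> i | iS | iHS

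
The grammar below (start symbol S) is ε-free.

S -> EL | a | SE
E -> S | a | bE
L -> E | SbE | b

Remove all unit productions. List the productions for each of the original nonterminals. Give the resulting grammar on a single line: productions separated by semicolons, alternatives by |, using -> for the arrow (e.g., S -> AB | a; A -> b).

Unit productions: E->S, L->E.
Unit pairs (A ⇒* B via units): (E,S), (L,E), (L,S).
S: inherits non-unit rules of {S} → EL | SE | a.
E: inherits non-unit rules of {E, S} → EL | SE | a | bE.
L: inherits non-unit rules of {E, L, S} → EL | SE | SbE | a | b | bE.

S -> a | EL | SE; E -> a | EL | SE | bE; L -> a | b | EL | SE | bE | SbE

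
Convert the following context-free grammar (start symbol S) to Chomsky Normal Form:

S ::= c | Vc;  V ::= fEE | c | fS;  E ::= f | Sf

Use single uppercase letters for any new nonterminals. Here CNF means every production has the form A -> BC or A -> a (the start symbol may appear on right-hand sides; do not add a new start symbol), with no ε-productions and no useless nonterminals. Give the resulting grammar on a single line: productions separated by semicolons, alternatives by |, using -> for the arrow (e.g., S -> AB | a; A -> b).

S -> c | VB; A -> f; B -> c; C -> EE; E -> f | SA; V -> c | AC | AS

No ε-productions.
No unit productions to eliminate.
TERM: introduce B -> c, A -> f and substitute in every rule of length ≥2.
BIN: V -> AEE becomes V -> AC, C -> EE.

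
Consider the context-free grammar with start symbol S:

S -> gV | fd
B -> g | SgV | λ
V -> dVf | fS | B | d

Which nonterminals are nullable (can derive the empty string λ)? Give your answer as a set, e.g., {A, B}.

{B, V}

Directly nullable (have an ε-rule): {B}.
V is nullable via V -> B (every symbol on the right is already known nullable).
Not nullable: S — each has a terminal in every rule's right-hand side or depends on a non-nullable symbol.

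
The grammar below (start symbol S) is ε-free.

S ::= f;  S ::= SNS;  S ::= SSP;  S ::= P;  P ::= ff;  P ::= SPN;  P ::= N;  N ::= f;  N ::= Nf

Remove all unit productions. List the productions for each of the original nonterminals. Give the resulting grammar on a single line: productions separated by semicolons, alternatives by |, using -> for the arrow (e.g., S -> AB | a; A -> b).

Unit productions: P->N, S->P.
Unit pairs (A ⇒* B via units): (P,N), (S,N), (S,P).
S: inherits non-unit rules of {N, P, S} → Nf | SNS | SPN | SSP | f | ff.
N: inherits non-unit rules of {N} → Nf | f.
P: inherits non-unit rules of {N, P} → Nf | SPN | f | ff.

S -> f | Nf | ff | SNS | SPN | SSP; N -> f | Nf; P -> f | Nf | ff | SPN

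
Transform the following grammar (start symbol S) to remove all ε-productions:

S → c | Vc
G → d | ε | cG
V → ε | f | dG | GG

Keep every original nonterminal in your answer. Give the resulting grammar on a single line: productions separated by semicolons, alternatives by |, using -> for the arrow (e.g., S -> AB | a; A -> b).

Nullable set: {G, V}.
S -> Vc: V nullable, giving Vc | c.
Drop G -> ε.
G -> cG: G nullable, giving c | cG.
Drop V -> ε.
V -> GG: G, G nullable, giving G | GG.
V -> dG: G nullable, giving d | dG.
Unchanged (no nullable symbols): S -> c; G -> d; V -> f.

S -> c | Vc; G -> c | d | cG; V -> G | d | f | GG | dG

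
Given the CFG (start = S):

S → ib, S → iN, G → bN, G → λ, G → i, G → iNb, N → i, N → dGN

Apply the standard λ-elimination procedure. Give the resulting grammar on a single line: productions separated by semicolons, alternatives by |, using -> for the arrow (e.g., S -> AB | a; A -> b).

S -> iN | ib; G -> i | bN | iNb; N -> i | dN | dGN

Nullable set: {G}.
Drop G -> λ.
N -> dGN: G nullable, giving dGN | dN.
Unchanged (no nullable symbols): S -> iN; S -> ib; G -> bN; G -> i; G -> iNb; N -> i.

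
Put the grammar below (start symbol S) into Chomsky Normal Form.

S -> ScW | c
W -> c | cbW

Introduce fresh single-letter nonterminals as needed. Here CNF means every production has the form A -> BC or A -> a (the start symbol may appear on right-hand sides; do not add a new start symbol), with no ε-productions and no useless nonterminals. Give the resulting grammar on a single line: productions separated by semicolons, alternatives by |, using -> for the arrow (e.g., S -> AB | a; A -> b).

No ε-productions.
No unit productions to eliminate.
TERM: introduce B -> b, A -> c and substitute in every rule of length ≥2.
BIN: S -> SAW becomes S -> SC, C -> AW; W -> ABW becomes W -> AD, D -> BW.

S -> c | SC; A -> c; B -> b; C -> AW; D -> BW; W -> c | AD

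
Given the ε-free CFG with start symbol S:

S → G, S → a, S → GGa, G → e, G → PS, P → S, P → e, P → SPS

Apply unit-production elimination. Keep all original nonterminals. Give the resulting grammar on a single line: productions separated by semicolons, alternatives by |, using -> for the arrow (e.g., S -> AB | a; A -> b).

Unit productions: P->S, S->G.
Unit pairs (A ⇒* B via units): (P,G), (P,S), (S,G).
S: inherits non-unit rules of {G, S} → GGa | PS | a | e.
G: inherits non-unit rules of {G} → PS | e.
P: inherits non-unit rules of {G, P, S} → GGa | PS | SPS | a | e.

S -> a | e | PS | GGa; G -> e | PS; P -> a | e | PS | GGa | SPS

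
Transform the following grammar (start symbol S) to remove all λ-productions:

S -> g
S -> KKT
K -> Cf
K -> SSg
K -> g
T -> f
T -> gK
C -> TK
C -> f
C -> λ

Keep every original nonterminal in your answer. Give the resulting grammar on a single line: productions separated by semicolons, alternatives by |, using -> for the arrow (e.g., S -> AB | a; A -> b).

S -> g | KKT; C -> f | TK; K -> f | g | Cf | SSg; T -> f | gK

Nullable set: {C}.
Drop C -> λ.
K -> Cf: C nullable, giving Cf | f.
Unchanged (no nullable symbols): S -> KKT; S -> g; C -> TK; C -> f; K -> SSg; K -> g; T -> f; T -> gK.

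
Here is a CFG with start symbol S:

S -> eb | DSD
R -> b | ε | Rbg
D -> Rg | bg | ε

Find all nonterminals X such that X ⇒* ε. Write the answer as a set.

{D, R}

Directly nullable (have an ε-rule): {D, R}.
Not nullable: S — each has a terminal in every rule's right-hand side or depends on a non-nullable symbol.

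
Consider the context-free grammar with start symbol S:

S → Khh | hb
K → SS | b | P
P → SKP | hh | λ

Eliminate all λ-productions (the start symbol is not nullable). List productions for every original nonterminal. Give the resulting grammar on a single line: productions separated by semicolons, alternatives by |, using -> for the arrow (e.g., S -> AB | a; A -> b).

Nullable set: {K, P}.
S -> Khh: K nullable, giving Khh | hh.
K -> P: P nullable, giving P.
Drop P -> λ.
P -> SKP: K, P nullable, giving S | SK | SKP | SP.
Unchanged (no nullable symbols): S -> hb; K -> SS; K -> b; P -> hh.

S -> hb | hh | Khh; K -> P | b | SS; P -> S | SK | SP | hh | SKP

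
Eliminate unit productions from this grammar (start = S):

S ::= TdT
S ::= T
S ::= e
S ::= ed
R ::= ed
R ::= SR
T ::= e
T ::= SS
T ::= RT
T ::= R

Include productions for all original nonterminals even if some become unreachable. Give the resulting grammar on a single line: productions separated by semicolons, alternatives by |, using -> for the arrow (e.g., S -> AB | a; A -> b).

Unit productions: S->T, T->R.
Unit pairs (A ⇒* B via units): (S,R), (S,T), (T,R).
S: inherits non-unit rules of {R, S, T} → RT | SR | SS | TdT | e | ed.
R: inherits non-unit rules of {R} → SR | ed.
T: inherits non-unit rules of {R, T} → RT | SR | SS | e | ed.

S -> e | RT | SR | SS | ed | TdT; R -> SR | ed; T -> e | RT | SR | SS | ed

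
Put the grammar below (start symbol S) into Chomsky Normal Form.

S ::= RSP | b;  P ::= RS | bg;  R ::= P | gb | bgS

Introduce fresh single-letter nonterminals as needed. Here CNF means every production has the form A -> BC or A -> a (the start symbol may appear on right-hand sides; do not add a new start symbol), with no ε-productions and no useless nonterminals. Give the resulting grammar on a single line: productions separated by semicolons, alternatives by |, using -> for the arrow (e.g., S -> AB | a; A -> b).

No ε-productions.
After unit-elimination: S -> b | RSP; P -> RS | bg; R -> RS | bg | gb | bgS.
TERM: introduce A -> b, B -> g and substitute in every rule of length ≥2.
BIN: R -> ABS becomes R -> AC, C -> BS; S -> RSP becomes S -> RD, D -> SP.

S -> b | RD; A -> b; B -> g; C -> BS; D -> SP; P -> AB | RS; R -> AB | AC | BA | RS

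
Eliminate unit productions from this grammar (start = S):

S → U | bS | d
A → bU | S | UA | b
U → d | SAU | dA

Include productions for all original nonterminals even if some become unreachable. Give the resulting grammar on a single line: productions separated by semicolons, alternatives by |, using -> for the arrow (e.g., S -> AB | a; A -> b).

Unit productions: A->S, S->U.
Unit pairs (A ⇒* B via units): (A,S), (A,U), (S,U).
S: inherits non-unit rules of {S, U} → SAU | bS | d | dA.
A: inherits non-unit rules of {A, S, U} → SAU | UA | b | bS | bU | d | dA.
U: inherits non-unit rules of {U} → SAU | d | dA.

S -> d | bS | dA | SAU; A -> b | d | UA | bS | bU | dA | SAU; U -> d | dA | SAU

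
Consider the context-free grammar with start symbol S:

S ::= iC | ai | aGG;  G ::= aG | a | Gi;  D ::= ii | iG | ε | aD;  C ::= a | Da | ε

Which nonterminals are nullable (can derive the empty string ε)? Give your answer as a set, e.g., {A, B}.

Directly nullable (have an ε-rule): {C, D}.
Not nullable: G, S — each has a terminal in every rule's right-hand side or depends on a non-nullable symbol.

{C, D}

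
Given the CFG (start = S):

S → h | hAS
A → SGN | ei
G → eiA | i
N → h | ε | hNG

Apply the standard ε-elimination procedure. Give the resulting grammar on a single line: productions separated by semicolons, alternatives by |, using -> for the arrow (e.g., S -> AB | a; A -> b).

S -> h | hAS; A -> SG | ei | SGN; G -> i | eiA; N -> h | hG | hNG

Nullable set: {N}.
A -> SGN: N nullable, giving SG | SGN.
Drop N -> ε.
N -> hNG: N nullable, giving hG | hNG.
Unchanged (no nullable symbols): S -> h; S -> hAS; A -> ei; G -> eiA; G -> i; N -> h.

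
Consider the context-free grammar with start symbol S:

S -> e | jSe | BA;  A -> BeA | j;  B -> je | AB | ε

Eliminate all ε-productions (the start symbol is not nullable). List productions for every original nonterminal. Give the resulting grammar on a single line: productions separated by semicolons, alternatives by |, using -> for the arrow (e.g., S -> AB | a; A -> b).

Nullable set: {B}.
S -> BA: B nullable, giving A | BA.
A -> BeA: B nullable, giving BeA | eA.
Drop B -> ε.
B -> AB: B nullable, giving A | AB.
Unchanged (no nullable symbols): S -> e; S -> jSe; A -> j; B -> je.

S -> A | e | BA | jSe; A -> j | eA | BeA; B -> A | AB | je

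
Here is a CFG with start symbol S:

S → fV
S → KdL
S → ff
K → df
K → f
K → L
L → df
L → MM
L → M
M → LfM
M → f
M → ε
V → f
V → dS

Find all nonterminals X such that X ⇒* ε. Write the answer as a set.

{K, L, M}

Directly nullable (have an ε-rule): {M}.
L is nullable via L -> M (every symbol on the right is already known nullable).
K is nullable via K -> L (every symbol on the right is already known nullable).
Not nullable: S, V — each has a terminal in every rule's right-hand side or depends on a non-nullable symbol.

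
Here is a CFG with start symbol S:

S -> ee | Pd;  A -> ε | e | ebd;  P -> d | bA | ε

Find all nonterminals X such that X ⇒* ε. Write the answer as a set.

{A, P}

Directly nullable (have an ε-rule): {A, P}.
Not nullable: S — each has a terminal in every rule's right-hand side or depends on a non-nullable symbol.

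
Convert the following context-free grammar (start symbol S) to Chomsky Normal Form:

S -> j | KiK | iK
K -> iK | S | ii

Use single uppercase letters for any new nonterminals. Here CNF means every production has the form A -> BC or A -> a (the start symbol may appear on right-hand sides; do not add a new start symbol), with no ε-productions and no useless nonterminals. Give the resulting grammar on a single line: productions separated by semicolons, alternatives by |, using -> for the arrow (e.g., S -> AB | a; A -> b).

S -> j | AK | KC; A -> i; B -> AK; C -> AK; K -> j | AA | AK | KB

No ε-productions.
After unit-elimination: S -> j | iK | KiK; K -> j | iK | ii | KiK.
TERM: introduce A -> i and substitute in every rule of length ≥2.
BIN: K -> KAK becomes K -> KB, B -> AK; S -> KAK becomes S -> KC, C -> AK.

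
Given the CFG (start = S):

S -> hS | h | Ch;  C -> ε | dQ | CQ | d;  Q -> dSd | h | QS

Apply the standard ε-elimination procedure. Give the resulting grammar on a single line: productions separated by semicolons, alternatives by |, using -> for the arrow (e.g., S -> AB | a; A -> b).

S -> h | Ch | hS; C -> Q | d | CQ | dQ; Q -> h | QS | dSd

Nullable set: {C}.
S -> Ch: C nullable, giving Ch | h.
Drop C -> ε.
C -> CQ: C nullable, giving CQ | Q.
Unchanged (no nullable symbols): S -> h; S -> hS; C -> d; C -> dQ; Q -> QS; Q -> dSd; Q -> h.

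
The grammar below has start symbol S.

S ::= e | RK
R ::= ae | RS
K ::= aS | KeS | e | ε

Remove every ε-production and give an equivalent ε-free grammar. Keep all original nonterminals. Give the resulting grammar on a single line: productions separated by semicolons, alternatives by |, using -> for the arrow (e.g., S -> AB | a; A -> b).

Nullable set: {K}.
S -> RK: K nullable, giving R | RK.
Drop K -> ε.
K -> KeS: K nullable, giving KeS | eS.
Unchanged (no nullable symbols): S -> e; K -> aS; K -> e; R -> RS; R -> ae.

S -> R | e | RK; K -> e | aS | eS | KeS; R -> RS | ae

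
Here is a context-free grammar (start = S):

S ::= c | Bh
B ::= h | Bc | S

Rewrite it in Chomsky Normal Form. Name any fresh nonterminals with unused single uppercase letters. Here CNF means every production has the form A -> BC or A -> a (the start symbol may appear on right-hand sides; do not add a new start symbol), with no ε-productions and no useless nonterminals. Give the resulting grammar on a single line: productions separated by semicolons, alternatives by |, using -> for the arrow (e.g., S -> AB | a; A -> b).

No ε-productions.
After unit-elimination: S -> c | Bh; B -> c | h | Bc | Bh.
TERM: introduce A -> c, C -> h and substitute in every rule of length ≥2.

S -> c | BC; A -> c; B -> c | h | BA | BC; C -> h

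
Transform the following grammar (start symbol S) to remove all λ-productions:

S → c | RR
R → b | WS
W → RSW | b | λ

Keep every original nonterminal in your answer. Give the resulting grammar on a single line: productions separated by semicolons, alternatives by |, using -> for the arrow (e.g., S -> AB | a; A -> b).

Nullable set: {W}.
R -> WS: W nullable, giving S | WS.
Drop W -> λ.
W -> RSW: W nullable, giving RS | RSW.
Unchanged (no nullable symbols): S -> RR; S -> c; R -> b; W -> b.

S -> c | RR; R -> S | b | WS; W -> b | RS | RSW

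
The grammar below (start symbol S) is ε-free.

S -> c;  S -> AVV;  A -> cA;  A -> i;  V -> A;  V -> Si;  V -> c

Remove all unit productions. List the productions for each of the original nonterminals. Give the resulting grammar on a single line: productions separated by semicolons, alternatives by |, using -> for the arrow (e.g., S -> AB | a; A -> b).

Unit productions: V->A.
Unit pairs (A ⇒* B via units): (V,A).
S: inherits non-unit rules of {S} → AVV | c.
A: inherits non-unit rules of {A} → cA | i.
V: inherits non-unit rules of {A, V} → Si | c | cA | i.

S -> c | AVV; A -> i | cA; V -> c | i | Si | cA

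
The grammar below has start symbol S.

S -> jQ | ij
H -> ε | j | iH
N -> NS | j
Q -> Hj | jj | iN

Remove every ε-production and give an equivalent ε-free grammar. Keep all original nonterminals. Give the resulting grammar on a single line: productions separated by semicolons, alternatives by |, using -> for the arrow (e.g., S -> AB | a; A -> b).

Nullable set: {H}.
Drop H -> ε.
H -> iH: H nullable, giving i | iH.
Q -> Hj: H nullable, giving Hj | j.
Unchanged (no nullable symbols): S -> ij; S -> jQ; H -> j; N -> NS; N -> j; Q -> iN; Q -> jj.

S -> ij | jQ; H -> i | j | iH; N -> j | NS; Q -> j | Hj | iN | jj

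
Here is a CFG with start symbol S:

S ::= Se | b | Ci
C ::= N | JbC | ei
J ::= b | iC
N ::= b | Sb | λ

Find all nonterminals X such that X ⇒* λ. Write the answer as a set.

Directly nullable (have an ε-rule): {N}.
C is nullable via C -> N (every symbol on the right is already known nullable).
Not nullable: J, S — each has a terminal in every rule's right-hand side or depends on a non-nullable symbol.

{C, N}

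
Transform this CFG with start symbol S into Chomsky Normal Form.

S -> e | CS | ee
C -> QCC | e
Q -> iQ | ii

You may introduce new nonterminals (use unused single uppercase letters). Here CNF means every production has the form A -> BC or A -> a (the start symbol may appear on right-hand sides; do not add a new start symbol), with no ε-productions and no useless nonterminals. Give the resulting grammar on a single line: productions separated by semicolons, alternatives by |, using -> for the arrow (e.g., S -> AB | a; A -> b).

No ε-productions.
No unit productions to eliminate.
TERM: introduce B -> e, A -> i and substitute in every rule of length ≥2.
BIN: C -> QCC becomes C -> QD, D -> CC.

S -> e | BB | CS; A -> i; B -> e; C -> e | QD; D -> CC; Q -> AA | AQ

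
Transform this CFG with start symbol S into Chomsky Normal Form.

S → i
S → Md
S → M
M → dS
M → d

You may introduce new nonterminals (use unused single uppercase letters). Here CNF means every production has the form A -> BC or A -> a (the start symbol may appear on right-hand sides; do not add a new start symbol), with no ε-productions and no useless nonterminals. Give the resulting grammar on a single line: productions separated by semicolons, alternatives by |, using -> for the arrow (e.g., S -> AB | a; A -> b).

No ε-productions.
After unit-elimination: S -> d | i | Md | dS; M -> d | dS.
TERM: introduce A -> d and substitute in every rule of length ≥2.

S -> d | i | AS | MA; A -> d; M -> d | AS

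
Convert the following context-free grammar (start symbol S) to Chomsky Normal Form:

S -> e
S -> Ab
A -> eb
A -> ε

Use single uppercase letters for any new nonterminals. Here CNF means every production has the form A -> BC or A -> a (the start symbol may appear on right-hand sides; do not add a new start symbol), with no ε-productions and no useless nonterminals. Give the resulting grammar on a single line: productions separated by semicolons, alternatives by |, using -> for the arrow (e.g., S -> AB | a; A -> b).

S -> b | e | AC; A -> BC; B -> e; C -> b

Nullable: {A}; after ε-elimination: S -> b | e | Ab; A -> eb.
No unit productions to eliminate.
TERM: introduce C -> b, B -> e and substitute in every rule of length ≥2.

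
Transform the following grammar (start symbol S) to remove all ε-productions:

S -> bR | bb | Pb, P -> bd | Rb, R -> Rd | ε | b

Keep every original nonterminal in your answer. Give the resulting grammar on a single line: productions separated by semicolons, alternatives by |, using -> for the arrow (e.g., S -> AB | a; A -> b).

S -> b | Pb | bR | bb; P -> b | Rb | bd; R -> b | d | Rd

Nullable set: {R}.
S -> bR: R nullable, giving b | bR.
P -> Rb: R nullable, giving Rb | b.
Drop R -> ε.
R -> Rd: R nullable, giving Rd | d.
Unchanged (no nullable symbols): S -> Pb; S -> bb; P -> bd; R -> b.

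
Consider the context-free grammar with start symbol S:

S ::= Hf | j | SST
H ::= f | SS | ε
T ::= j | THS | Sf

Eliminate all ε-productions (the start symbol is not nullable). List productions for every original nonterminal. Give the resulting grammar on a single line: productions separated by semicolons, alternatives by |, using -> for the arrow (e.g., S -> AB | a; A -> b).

Nullable set: {H}.
S -> Hf: H nullable, giving Hf | f.
Drop H -> ε.
T -> THS: H nullable, giving THS | TS.
Unchanged (no nullable symbols): S -> SST; S -> j; H -> SS; H -> f; T -> Sf; T -> j.

S -> f | j | Hf | SST; H -> f | SS; T -> j | Sf | TS | THS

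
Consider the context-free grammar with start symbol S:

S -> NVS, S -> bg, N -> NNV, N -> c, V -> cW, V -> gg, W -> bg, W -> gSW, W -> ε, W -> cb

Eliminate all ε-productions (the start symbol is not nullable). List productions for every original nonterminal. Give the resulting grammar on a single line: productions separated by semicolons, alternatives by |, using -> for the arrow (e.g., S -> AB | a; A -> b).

Nullable set: {W}.
V -> cW: W nullable, giving c | cW.
Drop W -> ε.
W -> gSW: W nullable, giving gS | gSW.
Unchanged (no nullable symbols): S -> NVS; S -> bg; N -> NNV; N -> c; V -> gg; W -> bg; W -> cb.

S -> bg | NVS; N -> c | NNV; V -> c | cW | gg; W -> bg | cb | gS | gSW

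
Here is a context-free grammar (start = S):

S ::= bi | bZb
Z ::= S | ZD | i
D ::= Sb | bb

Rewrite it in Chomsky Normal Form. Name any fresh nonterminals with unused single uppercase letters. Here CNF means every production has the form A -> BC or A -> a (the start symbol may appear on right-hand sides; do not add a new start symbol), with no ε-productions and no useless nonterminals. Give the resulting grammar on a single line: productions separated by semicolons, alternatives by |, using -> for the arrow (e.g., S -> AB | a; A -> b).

No ε-productions.
After unit-elimination: S -> bi | bZb; D -> Sb | bb; Z -> i | ZD | bi | bZb.
TERM: introduce A -> b, B -> i and substitute in every rule of length ≥2.
BIN: S -> AZA becomes S -> AC, C -> ZA; Z -> AZA becomes Z -> AE, E -> ZA.

S -> AB | AC; A -> b; B -> i; C -> ZA; D -> AA | SA; E -> ZA; Z -> i | AB | AE | ZD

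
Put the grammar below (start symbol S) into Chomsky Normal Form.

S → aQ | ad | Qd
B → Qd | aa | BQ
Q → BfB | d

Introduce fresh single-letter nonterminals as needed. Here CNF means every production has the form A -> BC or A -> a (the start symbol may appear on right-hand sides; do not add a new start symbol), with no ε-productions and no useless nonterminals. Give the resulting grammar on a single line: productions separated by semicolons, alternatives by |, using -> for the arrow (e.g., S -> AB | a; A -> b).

S -> CA | CQ | QA; A -> d; B -> BQ | CC | QA; C -> a; D -> f; E -> DB; Q -> d | BE

No ε-productions.
No unit productions to eliminate.
TERM: introduce C -> a, A -> d, D -> f and substitute in every rule of length ≥2.
BIN: Q -> BDB becomes Q -> BE, E -> DB.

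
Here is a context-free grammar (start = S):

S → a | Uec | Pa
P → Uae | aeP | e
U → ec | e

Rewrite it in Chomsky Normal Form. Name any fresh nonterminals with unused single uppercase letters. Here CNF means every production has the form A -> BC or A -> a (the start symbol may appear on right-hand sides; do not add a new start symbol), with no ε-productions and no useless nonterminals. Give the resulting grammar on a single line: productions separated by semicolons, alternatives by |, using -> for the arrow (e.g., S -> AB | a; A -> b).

No ε-productions.
No unit productions to eliminate.
TERM: introduce A -> a, C -> c, B -> e and substitute in every rule of length ≥2.
BIN: P -> ABP becomes P -> AD, D -> BP; P -> UAB becomes P -> UE, E -> AB; S -> UBC becomes S -> UF, F -> BC.

S -> a | PA | UF; A -> a; B -> e; C -> c; D -> BP; E -> AB; F -> BC; P -> e | AD | UE; U -> e | BC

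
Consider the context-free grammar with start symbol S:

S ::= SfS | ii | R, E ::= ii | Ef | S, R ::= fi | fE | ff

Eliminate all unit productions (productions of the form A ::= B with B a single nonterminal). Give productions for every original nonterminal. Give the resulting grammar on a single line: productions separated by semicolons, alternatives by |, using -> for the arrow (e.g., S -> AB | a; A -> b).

Unit productions: E->S, S->R.
Unit pairs (A ⇒* B via units): (E,R), (E,S), (S,R).
S: inherits non-unit rules of {R, S} → SfS | fE | ff | fi | ii.
E: inherits non-unit rules of {E, R, S} → Ef | SfS | fE | ff | fi | ii.
R: inherits non-unit rules of {R} → fE | ff | fi.

S -> fE | ff | fi | ii | SfS; E -> Ef | fE | ff | fi | ii | SfS; R -> fE | ff | fi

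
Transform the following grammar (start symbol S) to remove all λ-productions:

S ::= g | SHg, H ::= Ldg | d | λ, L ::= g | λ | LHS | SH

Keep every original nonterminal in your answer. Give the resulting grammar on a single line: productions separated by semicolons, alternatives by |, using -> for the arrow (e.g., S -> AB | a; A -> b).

S -> g | Sg | SHg; H -> d | dg | Ldg; L -> S | g | HS | LS | SH | LHS

Nullable set: {H, L}.
S -> SHg: H nullable, giving SHg | Sg.
Drop H -> λ.
H -> Ldg: L nullable, giving Ldg | dg.
Drop L -> λ.
L -> LHS: L, H nullable, giving HS | LHS | LS | S.
L -> SH: H nullable, giving S | SH.
Unchanged (no nullable symbols): S -> g; H -> d; L -> g.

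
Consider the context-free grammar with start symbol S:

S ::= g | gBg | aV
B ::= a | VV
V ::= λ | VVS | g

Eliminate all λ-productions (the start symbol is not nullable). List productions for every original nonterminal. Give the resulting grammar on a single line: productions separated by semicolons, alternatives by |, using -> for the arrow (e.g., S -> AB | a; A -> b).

S -> a | g | aV | gg | gBg; B -> V | a | VV; V -> S | g | VS | VVS

Nullable set: {B, V}.
S -> aV: V nullable, giving a | aV.
S -> gBg: B nullable, giving gBg | gg.
B -> VV: V, V nullable, giving V | VV.
Drop V -> λ.
V -> VVS: V, V nullable, giving S | VS | VVS.
Unchanged (no nullable symbols): S -> g; B -> a; V -> g.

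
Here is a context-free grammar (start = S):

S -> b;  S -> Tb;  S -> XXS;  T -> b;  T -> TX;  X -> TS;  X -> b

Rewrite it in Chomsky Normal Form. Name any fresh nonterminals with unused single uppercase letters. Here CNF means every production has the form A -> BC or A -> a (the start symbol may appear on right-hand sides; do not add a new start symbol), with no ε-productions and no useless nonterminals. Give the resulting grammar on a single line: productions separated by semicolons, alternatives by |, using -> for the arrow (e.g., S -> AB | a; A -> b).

No ε-productions.
No unit productions to eliminate.
TERM: introduce A -> b and substitute in every rule of length ≥2.
BIN: S -> XXS becomes S -> XB, B -> XS.

S -> b | TA | XB; A -> b; B -> XS; T -> b | TX; X -> b | TS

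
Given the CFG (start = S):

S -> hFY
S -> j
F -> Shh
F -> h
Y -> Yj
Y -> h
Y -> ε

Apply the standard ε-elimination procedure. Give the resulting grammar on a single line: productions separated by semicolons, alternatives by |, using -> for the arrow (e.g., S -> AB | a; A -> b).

Nullable set: {Y}.
S -> hFY: Y nullable, giving hF | hFY.
Drop Y -> ε.
Y -> Yj: Y nullable, giving Yj | j.
Unchanged (no nullable symbols): S -> j; F -> Shh; F -> h; Y -> h.

S -> j | hF | hFY; F -> h | Shh; Y -> h | j | Yj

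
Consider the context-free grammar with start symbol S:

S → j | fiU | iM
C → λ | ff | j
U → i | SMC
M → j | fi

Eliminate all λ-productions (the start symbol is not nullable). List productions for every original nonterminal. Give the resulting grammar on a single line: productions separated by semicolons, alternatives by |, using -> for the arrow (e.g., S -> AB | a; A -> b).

S -> j | iM | fiU; C -> j | ff; M -> j | fi; U -> i | SM | SMC

Nullable set: {C}.
Drop C -> λ.
U -> SMC: C nullable, giving SM | SMC.
Unchanged (no nullable symbols): S -> fiU; S -> iM; S -> j; C -> ff; C -> j; M -> fi; M -> j; U -> i.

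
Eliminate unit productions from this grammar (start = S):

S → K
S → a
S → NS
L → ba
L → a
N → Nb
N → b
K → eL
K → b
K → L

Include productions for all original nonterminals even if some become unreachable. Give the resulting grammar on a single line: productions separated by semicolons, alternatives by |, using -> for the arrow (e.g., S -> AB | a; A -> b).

Unit productions: K->L, S->K.
Unit pairs (A ⇒* B via units): (K,L), (S,K), (S,L).
S: inherits non-unit rules of {K, L, S} → NS | a | b | ba | eL.
K: inherits non-unit rules of {K, L} → a | b | ba | eL.
L: inherits non-unit rules of {L} → a | ba.
N: inherits non-unit rules of {N} → Nb | b.

S -> a | b | NS | ba | eL; K -> a | b | ba | eL; L -> a | ba; N -> b | Nb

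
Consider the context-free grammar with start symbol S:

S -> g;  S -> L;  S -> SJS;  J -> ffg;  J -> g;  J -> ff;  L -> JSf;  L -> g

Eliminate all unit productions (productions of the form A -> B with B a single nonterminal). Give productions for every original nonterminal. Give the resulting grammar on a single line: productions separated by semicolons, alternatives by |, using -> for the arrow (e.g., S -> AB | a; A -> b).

Unit productions: S->L.
Unit pairs (A ⇒* B via units): (S,L).
S: inherits non-unit rules of {L, S} → JSf | SJS | g.
J: inherits non-unit rules of {J} → ff | ffg | g.
L: inherits non-unit rules of {L} → JSf | g.

S -> g | JSf | SJS; J -> g | ff | ffg; L -> g | JSf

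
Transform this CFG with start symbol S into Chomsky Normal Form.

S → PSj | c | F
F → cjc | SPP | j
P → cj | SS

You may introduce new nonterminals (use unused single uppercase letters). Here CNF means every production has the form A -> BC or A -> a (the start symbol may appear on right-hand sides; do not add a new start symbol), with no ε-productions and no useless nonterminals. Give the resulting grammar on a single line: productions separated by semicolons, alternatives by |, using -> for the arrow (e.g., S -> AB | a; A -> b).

S -> c | j | AE | PG | SH; A -> c; B -> j; E -> BA; G -> SB; H -> PP; P -> AB | SS

No ε-productions.
After unit-elimination: S -> c | j | PSj | SPP | cjc; F -> j | SPP | cjc; P -> SS | cj.
TERM: introduce A -> c, B -> j and substitute in every rule of length ≥2.
BIN: F -> ABA becomes F -> AC, C -> BA; F -> SPP becomes F -> SD, D -> PP; S -> ABA becomes S -> AE, E -> BA; S -> PSB becomes S -> PG, G -> SB; S -> SPP becomes S -> SH, H -> PP.
Drop unreachable/unproductive: F.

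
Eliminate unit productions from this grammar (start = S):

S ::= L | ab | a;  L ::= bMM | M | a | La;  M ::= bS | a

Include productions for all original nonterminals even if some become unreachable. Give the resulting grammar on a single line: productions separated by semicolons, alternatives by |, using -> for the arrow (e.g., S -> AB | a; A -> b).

Unit productions: L->M, S->L.
Unit pairs (A ⇒* B via units): (L,M), (S,L), (S,M).
S: inherits non-unit rules of {L, M, S} → La | a | ab | bMM | bS.
L: inherits non-unit rules of {L, M} → La | a | bMM | bS.
M: inherits non-unit rules of {M} → a | bS.

S -> a | La | ab | bS | bMM; L -> a | La | bS | bMM; M -> a | bS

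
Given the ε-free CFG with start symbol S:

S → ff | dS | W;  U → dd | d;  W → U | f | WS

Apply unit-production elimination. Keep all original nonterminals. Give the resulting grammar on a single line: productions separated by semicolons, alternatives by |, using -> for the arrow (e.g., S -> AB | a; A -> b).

Unit productions: S->W, W->U.
Unit pairs (A ⇒* B via units): (S,U), (S,W), (W,U).
S: inherits non-unit rules of {S, U, W} → WS | d | dS | dd | f | ff.
U: inherits non-unit rules of {U} → d | dd.
W: inherits non-unit rules of {U, W} → WS | d | dd | f.

S -> d | f | WS | dS | dd | ff; U -> d | dd; W -> d | f | WS | dd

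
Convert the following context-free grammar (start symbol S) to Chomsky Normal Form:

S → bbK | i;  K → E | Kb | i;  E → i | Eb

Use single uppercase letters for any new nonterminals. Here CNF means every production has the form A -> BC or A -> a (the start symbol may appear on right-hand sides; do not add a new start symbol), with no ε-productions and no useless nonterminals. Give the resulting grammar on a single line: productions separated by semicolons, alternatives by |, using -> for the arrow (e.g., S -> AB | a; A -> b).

S -> i | AB; A -> b; B -> AK; E -> i | EA; K -> i | EA | KA

No ε-productions.
After unit-elimination: S -> i | bbK; E -> i | Eb; K -> i | Eb | Kb.
TERM: introduce A -> b and substitute in every rule of length ≥2.
BIN: S -> AAK becomes S -> AB, B -> AK.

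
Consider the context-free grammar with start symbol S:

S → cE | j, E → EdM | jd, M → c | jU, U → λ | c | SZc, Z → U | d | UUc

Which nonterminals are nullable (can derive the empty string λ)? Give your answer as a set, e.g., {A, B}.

Directly nullable (have an ε-rule): {U}.
Z is nullable via Z -> U (every symbol on the right is already known nullable).
Not nullable: E, M, S — each has a terminal in every rule's right-hand side or depends on a non-nullable symbol.

{U, Z}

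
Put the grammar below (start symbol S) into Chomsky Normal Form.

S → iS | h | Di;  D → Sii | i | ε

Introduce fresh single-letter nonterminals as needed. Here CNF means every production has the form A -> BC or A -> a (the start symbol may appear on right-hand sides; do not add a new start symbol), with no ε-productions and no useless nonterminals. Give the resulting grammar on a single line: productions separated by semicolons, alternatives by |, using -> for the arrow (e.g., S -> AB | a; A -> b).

S -> h | i | AS | DA; A -> i; B -> AA; D -> i | SB

Nullable: {D}; after ε-elimination: S -> h | i | Di | iS; D -> i | Sii.
No unit productions to eliminate.
TERM: introduce A -> i and substitute in every rule of length ≥2.
BIN: D -> SAA becomes D -> SB, B -> AA.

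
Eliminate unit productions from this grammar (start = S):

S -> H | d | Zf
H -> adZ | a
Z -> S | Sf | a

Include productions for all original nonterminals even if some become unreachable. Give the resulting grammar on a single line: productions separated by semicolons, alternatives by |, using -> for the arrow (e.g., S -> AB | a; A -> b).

Unit productions: S->H, Z->S.
Unit pairs (A ⇒* B via units): (S,H), (Z,H), (Z,S).
S: inherits non-unit rules of {H, S} → Zf | a | adZ | d.
H: inherits non-unit rules of {H} → a | adZ.
Z: inherits non-unit rules of {H, S, Z} → Sf | Zf | a | adZ | d.

S -> a | d | Zf | adZ; H -> a | adZ; Z -> a | d | Sf | Zf | adZ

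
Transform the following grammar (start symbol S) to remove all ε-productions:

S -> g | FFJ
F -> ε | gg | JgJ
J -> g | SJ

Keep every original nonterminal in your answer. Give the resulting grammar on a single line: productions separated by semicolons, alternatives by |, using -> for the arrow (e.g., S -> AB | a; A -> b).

Nullable set: {F}.
S -> FFJ: F, F nullable, giving FFJ | FJ | J.
Drop F -> ε.
Unchanged (no nullable symbols): S -> g; F -> JgJ; F -> gg; J -> SJ; J -> g.

S -> J | g | FJ | FFJ; F -> gg | JgJ; J -> g | SJ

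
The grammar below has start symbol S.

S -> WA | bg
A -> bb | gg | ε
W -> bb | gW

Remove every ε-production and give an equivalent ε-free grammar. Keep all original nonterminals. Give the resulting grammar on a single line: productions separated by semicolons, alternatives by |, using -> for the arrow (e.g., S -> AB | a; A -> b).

Nullable set: {A}.
S -> WA: A nullable, giving W | WA.
Drop A -> ε.
Unchanged (no nullable symbols): S -> bg; A -> bb; A -> gg; W -> bb; W -> gW.

S -> W | WA | bg; A -> bb | gg; W -> bb | gW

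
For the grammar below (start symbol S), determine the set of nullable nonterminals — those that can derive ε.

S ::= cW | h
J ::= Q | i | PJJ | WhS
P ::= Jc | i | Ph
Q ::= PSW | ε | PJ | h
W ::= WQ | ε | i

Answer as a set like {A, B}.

Directly nullable (have an ε-rule): {Q, W}.
J is nullable via J -> Q (every symbol on the right is already known nullable).
Not nullable: P, S — each has a terminal in every rule's right-hand side or depends on a non-nullable symbol.

{J, Q, W}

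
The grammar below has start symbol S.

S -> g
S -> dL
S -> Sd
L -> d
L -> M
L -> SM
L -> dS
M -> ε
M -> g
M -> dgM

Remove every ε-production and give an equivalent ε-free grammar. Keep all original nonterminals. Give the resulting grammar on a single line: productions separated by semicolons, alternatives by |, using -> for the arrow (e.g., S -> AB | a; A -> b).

S -> d | g | Sd | dL; L -> M | S | d | SM | dS; M -> g | dg | dgM

Nullable set: {L, M}.
S -> dL: L nullable, giving d | dL.
L -> M: M nullable, giving M.
L -> SM: M nullable, giving S | SM.
Drop M -> ε.
M -> dgM: M nullable, giving dg | dgM.
Unchanged (no nullable symbols): S -> Sd; S -> g; L -> d; L -> dS; M -> g.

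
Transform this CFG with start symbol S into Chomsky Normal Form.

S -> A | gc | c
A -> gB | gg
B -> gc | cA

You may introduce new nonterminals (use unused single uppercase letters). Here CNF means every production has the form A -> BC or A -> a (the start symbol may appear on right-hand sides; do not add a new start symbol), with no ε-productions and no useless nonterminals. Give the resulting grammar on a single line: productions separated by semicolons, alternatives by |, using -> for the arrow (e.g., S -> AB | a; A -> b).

No ε-productions.
After unit-elimination: S -> c | gB | gc | gg; A -> gB | gg; B -> cA | gc.
TERM: introduce D -> c, C -> g and substitute in every rule of length ≥2.

S -> c | CB | CC | CD; A -> CB | CC; B -> CD | DA; C -> g; D -> c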